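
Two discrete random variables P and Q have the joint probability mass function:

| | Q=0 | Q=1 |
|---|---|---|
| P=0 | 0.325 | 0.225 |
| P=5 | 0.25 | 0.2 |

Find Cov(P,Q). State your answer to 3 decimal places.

E[P] = 2.25,  E[Q] = 0.425
E[PQ] = 1
Cov(P,Q) = E[PQ] − E[P]E[Q] = 1 − (2.25)(0.425) = 0.04375

0.044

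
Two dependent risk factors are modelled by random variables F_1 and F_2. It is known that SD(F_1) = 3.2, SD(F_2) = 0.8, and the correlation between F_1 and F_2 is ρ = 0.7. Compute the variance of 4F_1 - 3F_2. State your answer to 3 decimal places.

126.592

Var(F_1) = (3.2)² = 10.24;  Var(F_2) = (0.8)² = 0.64
Cov(F_1,F_2) = ρ·SD(F_1)·SD(F_2) = 0.7·3.2·0.8 = 1.792
Var(4F_1 - 3F_2) = (4)²·Var(F_1) + (-3)²·Var(F_2) + 2·(4)·(-3)·Cov(F_1,F_2)
= 16·10.24 + 9·0.64 + -24·1.792 = 126.592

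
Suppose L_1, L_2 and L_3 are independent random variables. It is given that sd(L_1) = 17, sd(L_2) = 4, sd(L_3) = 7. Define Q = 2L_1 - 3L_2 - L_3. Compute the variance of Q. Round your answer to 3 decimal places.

V(L_1) = 289, V(L_2) = 16, V(L_3) = 49
By independence, V(Q) = (2)²V(L_1) + (-3)²V(L_2) + (-1)²V(L_3)
= (2)²·289 + (-3)²·16 + (-1)²·49 = 1349

1349.000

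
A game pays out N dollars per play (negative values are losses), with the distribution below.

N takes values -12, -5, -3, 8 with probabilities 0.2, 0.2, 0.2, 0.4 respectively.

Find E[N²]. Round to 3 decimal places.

61.200

E[N²] = (-12)²(0.2) + (-5)²(0.2) + (-3)²(0.2) + (8)²(0.4) = 61.2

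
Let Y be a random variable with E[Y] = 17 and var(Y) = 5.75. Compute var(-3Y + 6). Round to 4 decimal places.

var(-3Y + 6) = (-3)²·var(Y) = 9·5.75 = 51.75

51.7500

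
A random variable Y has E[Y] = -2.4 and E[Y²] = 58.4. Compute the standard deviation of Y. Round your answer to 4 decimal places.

7.2553

Var(Y) = 58.4 − (-2.4)² = 52.64
SD(Y) = √52.64 ≈ 7.2553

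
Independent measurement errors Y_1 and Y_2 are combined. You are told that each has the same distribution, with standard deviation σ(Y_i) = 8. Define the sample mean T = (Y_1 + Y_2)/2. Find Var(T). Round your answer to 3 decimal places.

Var(Y_i) = (8)² = 64
By independence, Var(T) = (0.5)²Var(Y_1) + (0.5)²Var(Y_2)
= (0.5)²·64 + (0.5)²·64 = 32

32.000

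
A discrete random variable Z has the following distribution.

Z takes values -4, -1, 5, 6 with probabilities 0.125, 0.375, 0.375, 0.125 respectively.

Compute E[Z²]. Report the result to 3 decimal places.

E[Z²] = (-4)²(0.125) + (-1)²(0.375) + (5)²(0.375) + (6)²(0.125) = 16.25

16.250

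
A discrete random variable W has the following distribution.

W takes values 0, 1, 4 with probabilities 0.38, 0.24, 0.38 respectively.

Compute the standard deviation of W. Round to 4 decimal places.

E[W] = (0)(0.38) + (1)(0.24) + (4)(0.38) = 1.76
E[W²] = (0)²(0.38) + (1)²(0.24) + (4)²(0.38) = 6.32
Var(W) = E[W²] − (E[W])² = 6.32 − (1.76)² = 3.2224
sd(W) = √3.2224 ≈ 1.7951

1.7951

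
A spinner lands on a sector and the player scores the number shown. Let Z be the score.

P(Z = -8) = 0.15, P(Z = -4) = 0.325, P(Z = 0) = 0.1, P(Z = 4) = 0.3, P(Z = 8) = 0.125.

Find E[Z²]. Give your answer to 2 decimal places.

27.60

E[Z²] = (-8)²(0.15) + (-4)²(0.325) + (0)²(0.1) + (4)²(0.3) + (8)²(0.125) = 27.6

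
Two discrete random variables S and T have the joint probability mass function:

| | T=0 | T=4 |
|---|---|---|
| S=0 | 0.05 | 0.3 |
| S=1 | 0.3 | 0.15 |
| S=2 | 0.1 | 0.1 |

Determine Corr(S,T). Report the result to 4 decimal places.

E[S] = 0.85,  E[T] = 2.2
E[ST] = 1.4
Cov(S,T) = E[ST] − E[S]E[T] = 1.4 − (0.85)(2.2) = -0.47
Var(S) = 0.5275,  Var(T) = 3.96
ρ = -0.47 / √(0.5275·3.96) ≈ -0.3252

-0.3252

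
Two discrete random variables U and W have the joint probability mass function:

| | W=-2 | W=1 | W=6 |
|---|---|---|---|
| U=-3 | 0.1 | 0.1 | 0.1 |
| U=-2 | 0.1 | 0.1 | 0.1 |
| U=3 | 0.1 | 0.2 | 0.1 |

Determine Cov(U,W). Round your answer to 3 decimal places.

-0.220

E[U] = -0.3,  E[W] = 1.6
E[UW] = -0.7
Cov(U,W) = E[UW] − E[U]E[W] = -0.7 − (-0.3)(1.6) = -0.22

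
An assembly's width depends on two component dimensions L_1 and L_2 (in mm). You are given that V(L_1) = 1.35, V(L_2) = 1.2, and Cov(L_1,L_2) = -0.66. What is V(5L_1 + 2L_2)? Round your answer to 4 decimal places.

25.3500

V(5L_1 + 2L_2) = (5)²·V(L_1) + (2)²·V(L_2) + 2·(5)·(2)·Cov(L_1,L_2)
= 25·1.35 + 4·1.2 + 20·-0.66 = 25.35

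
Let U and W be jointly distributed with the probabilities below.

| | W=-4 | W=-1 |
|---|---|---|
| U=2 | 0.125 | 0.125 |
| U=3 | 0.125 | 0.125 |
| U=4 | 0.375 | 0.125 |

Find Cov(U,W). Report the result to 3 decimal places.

E[U] = 3.25,  E[W] = -2.875
E[UW] = -9.625
Cov(U,W) = E[UW] − E[U]E[W] = -9.625 − (3.25)(-2.875) = -0.28125

-0.281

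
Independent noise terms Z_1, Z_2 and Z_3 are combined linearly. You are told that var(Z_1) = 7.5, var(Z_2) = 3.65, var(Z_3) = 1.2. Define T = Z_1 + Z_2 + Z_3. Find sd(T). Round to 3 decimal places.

3.514

By independence, var(T) = (1)²var(Z_1) + (1)²var(Z_2) + (1)²var(Z_3)
= (1)²·7.5 + (1)²·3.65 + (1)²·1.2 = 12.35
sd(T) = √12.35 ≈ 3.514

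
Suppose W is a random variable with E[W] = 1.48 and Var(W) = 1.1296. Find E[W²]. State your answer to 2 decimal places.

E[W²] = Var(W) + (E[W])² = 1.1296 + (1.48)² = 3.32

3.32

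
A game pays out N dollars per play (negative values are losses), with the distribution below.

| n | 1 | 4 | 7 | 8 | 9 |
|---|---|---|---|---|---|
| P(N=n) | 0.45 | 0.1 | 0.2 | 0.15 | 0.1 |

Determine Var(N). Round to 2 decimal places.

E[N] = (1)(0.45) + (4)(0.1) + (7)(0.2) + (8)(0.15) + (9)(0.1) = 4.35
E[N²] = (1)²(0.45) + (4)²(0.1) + (7)²(0.2) + (8)²(0.15) + (9)²(0.1) = 29.55
Var(N) = E[N²] − (E[N])² = 29.55 − (4.35)² = 10.6275

10.63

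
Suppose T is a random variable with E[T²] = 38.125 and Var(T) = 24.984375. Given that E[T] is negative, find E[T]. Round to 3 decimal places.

-3.625

(E[T])² = E[T²] − Var(T) = 38.125 − 24.984375 = 13.140625
E[T] = −√13.140625 = -3.625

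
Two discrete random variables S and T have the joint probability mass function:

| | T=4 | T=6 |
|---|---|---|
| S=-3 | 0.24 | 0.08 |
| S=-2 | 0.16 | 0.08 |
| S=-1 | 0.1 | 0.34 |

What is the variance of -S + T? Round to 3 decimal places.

E[S] = -1.88,  E[T] = 5,  E[ST] = -9
V(S) = 4.28 − (-1.88)² = 0.7456;  V(T) = 26 − (5)² = 1
cov(S,T) = -9 − (-1.88)(5) = 0.4
V(-S + T) = (-1)²·0.7456 + (1)²·1 + 2·(-1)·(1)·0.4 = 0.9456

0.946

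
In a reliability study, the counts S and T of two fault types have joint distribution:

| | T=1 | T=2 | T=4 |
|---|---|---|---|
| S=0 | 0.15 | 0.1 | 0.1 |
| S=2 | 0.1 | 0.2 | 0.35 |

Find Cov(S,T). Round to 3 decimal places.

0.355

E[S] = 1.3,  E[T] = 2.65
E[ST] = 3.8
Cov(S,T) = E[ST] − E[S]E[T] = 3.8 − (1.3)(2.65) = 0.355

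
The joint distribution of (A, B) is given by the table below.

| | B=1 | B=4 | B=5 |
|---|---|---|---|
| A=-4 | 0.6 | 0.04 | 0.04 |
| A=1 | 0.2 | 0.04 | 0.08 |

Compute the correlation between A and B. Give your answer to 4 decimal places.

E[A] = -2.4,  E[B] = 1.72
E[AB] = -3.08
Cov(A,B) = E[AB] − E[A]E[B] = -3.08 − (-2.4)(1.72) = 1.048
V(A) = 5.44,  V(B) = 2.1216
ρ = 1.048 / √(5.44·2.1216) ≈ 0.3085

0.3085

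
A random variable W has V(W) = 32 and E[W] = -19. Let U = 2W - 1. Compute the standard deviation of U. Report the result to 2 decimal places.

11.31

V(2W - 1) = (2)²·32 = 128
SD(U) = √128 ≈ 11.31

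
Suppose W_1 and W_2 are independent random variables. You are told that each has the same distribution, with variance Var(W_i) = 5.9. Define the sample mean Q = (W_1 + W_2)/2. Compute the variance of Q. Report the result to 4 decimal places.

2.9500

By independence, Var(Q) = (0.5)²Var(W_1) + (0.5)²Var(W_2)
= (0.5)²·5.9 + (0.5)²·5.9 = 2.95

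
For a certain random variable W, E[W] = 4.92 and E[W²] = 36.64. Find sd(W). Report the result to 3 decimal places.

var(W) = 36.64 − (4.92)² = 12.4336
sd(W) = √12.4336 ≈ 3.526

3.526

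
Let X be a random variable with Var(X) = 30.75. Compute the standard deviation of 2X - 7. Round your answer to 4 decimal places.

11.0905

Var(2X - 7) = (2)²·30.75 = 123
sd(2X - 7) = √123 ≈ 11.0905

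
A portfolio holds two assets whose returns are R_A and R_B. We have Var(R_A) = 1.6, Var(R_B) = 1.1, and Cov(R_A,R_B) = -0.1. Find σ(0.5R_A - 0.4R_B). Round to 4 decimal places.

0.7849

Var(0.5R_A - 0.4R_B) = (0.5)²·Var(R_A) + (-0.4)²·Var(R_B) + 2·(0.5)·(-0.4)·Cov(R_A,R_B)
= 0.25·1.6 + 0.16·1.1 + -0.4·-0.1 = 0.616
σ(0.5R_A - 0.4R_B) = √0.616 ≈ 0.7849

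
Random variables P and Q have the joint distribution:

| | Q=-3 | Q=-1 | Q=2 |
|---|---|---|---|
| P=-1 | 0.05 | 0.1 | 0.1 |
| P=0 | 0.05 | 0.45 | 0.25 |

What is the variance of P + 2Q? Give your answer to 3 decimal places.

E[P] = -0.25,  E[Q] = -0.15,  E[PQ] = 0.05
var(P) = 0.25 − (-0.25)² = 0.1875;  var(Q) = 2.85 − (-0.15)² = 2.8275
Cov(P,Q) = 0.05 − (-0.25)(-0.15) = 0.0125
var(P + 2Q) = (1)²·0.1875 + (2)²·2.8275 + 2·(1)·(2)·0.0125 = 11.5475

11.548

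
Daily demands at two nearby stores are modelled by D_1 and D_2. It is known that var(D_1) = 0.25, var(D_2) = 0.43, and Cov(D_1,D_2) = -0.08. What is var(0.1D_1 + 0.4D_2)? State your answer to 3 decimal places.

0.065

var(0.1D_1 + 0.4D_2) = (0.1)²·var(D_1) + (0.4)²·var(D_2) + 2·(0.1)·(0.4)·Cov(D_1,D_2)
= 0.01·0.25 + 0.16·0.43 + 0.08·-0.08 = 0.0649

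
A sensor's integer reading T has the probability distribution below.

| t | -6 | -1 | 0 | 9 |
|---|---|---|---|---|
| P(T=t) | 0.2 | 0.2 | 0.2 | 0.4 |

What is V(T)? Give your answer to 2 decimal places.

34.96

E[T] = (-6)(0.2) + (-1)(0.2) + (0)(0.2) + (9)(0.4) = 2.2
E[T²] = (-6)²(0.2) + (-1)²(0.2) + (0)²(0.2) + (9)²(0.4) = 39.8
V(T) = E[T²] − (E[T])² = 39.8 − (2.2)² = 34.96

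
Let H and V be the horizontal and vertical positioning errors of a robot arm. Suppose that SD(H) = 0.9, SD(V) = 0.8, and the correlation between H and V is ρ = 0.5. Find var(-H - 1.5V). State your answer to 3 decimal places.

var(H) = (0.9)² = 0.81;  var(V) = (0.8)² = 0.64
Cov(H,V) = ρ·SD(H)·SD(V) = 0.5·0.9·0.8 = 0.36
var(-H - 1.5V) = (-1)²·var(H) + (-1.5)²·var(V) + 2·(-1)·(-1.5)·Cov(H,V)
= 1·0.81 + 2.25·0.64 + 3·0.36 = 3.33

3.330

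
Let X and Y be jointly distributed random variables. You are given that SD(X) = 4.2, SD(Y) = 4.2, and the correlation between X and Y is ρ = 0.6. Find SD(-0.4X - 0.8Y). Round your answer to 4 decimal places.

4.5701

V(X) = (4.2)² = 17.64;  V(Y) = (4.2)² = 17.64
Cov(X,Y) = ρ·SD(X)·SD(Y) = 0.6·4.2·4.2 = 10.584
V(-0.4X - 0.8Y) = (-0.4)²·V(X) + (-0.8)²·V(Y) + 2·(-0.4)·(-0.8)·Cov(X,Y)
= 0.16·17.64 + 0.64·17.64 + 0.64·10.584 = 20.88576
SD(-0.4X - 0.8Y) = √20.88576 ≈ 4.5701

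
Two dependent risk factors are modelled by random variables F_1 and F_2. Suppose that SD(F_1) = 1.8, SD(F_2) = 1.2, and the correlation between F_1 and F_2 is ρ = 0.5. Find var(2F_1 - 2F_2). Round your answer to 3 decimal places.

10.080

var(F_1) = (1.8)² = 3.24;  var(F_2) = (1.2)² = 1.44
Cov(F_1,F_2) = ρ·SD(F_1)·SD(F_2) = 0.5·1.8·1.2 = 1.08
var(2F_1 - 2F_2) = (2)²·var(F_1) + (-2)²·var(F_2) + 2·(2)·(-2)·Cov(F_1,F_2)
= 4·3.24 + 4·1.44 + -8·1.08 = 10.08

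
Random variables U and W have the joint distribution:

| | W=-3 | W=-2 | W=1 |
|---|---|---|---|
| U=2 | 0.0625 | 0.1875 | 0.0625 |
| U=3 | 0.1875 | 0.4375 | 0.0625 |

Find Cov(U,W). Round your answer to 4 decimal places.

-0.0859

E[U] = 2.6875,  E[W] = -1.875
E[UW] = -5.125
Cov(U,W) = E[UW] − E[U]E[W] = -5.125 − (2.6875)(-1.875) = -0.0859375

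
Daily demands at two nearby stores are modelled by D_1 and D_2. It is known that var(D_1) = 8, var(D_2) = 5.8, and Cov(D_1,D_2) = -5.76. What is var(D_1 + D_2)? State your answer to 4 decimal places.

2.2800

var(D_1 + D_2) = (1)²·var(D_1) + (1)²·var(D_2) + 2·(1)·(1)·Cov(D_1,D_2)
= 1·8 + 1·5.8 + 2·-5.76 = 2.28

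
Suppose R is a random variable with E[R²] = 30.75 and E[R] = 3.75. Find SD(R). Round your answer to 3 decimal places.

4.085

Var(R) = 30.75 − (3.75)² = 16.6875
SD(R) = √16.6875 ≈ 4.085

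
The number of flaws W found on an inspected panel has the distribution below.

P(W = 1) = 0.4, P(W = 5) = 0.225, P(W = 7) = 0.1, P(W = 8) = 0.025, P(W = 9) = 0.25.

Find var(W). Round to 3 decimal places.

E[W] = (1)(0.4) + (5)(0.225) + (7)(0.1) + (8)(0.025) + (9)(0.25) = 4.675
E[W²] = (1)²(0.4) + (5)²(0.225) + (7)²(0.1) + (8)²(0.025) + (9)²(0.25) = 32.775
var(W) = E[W²] − (E[W])² = 32.775 − (4.675)² = 10.919375

10.919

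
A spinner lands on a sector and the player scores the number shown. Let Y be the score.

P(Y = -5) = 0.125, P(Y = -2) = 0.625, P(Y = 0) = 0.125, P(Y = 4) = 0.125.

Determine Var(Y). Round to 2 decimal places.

E[Y] = (-5)(0.125) + (-2)(0.625) + (0)(0.125) + (4)(0.125) = -1.375
E[Y²] = (-5)²(0.125) + (-2)²(0.625) + (0)²(0.125) + (4)²(0.125) = 7.625
Var(Y) = E[Y²] − (E[Y])² = 7.625 − (-1.375)² = 5.734375

5.73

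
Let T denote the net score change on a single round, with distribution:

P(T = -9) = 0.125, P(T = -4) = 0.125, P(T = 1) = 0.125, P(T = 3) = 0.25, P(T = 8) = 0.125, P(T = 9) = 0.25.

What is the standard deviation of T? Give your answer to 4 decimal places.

E[T] = (-9)(0.125) + (-4)(0.125) + (1)(0.125) + (3)(0.25) + (8)(0.125) + (9)(0.25) = 2.5
E[T²] = (-9)²(0.125) + (-4)²(0.125) + (1)²(0.125) + (3)²(0.25) + (8)²(0.125) + (9)²(0.25) = 42.75
Var(T) = E[T²] − (E[T])² = 42.75 − (2.5)² = 36.5
SD(T) = √36.5 ≈ 6.0415

6.0415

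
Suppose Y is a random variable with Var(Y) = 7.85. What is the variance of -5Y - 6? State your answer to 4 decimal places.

Var(-5Y - 6) = (-5)²·Var(Y) = 25·7.85 = 196.25

196.2500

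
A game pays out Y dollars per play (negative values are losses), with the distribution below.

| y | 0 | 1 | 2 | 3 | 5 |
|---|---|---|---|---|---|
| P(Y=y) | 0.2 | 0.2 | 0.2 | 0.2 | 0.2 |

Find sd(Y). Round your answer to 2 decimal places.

E[Y] = (0)(0.2) + (1)(0.2) + (2)(0.2) + (3)(0.2) + (5)(0.2) = 2.2
E[Y²] = (0)²(0.2) + (1)²(0.2) + (2)²(0.2) + (3)²(0.2) + (5)²(0.2) = 7.8
var(Y) = E[Y²] − (E[Y])² = 7.8 − (2.2)² = 2.96
sd(Y) = √2.96 ≈ 1.72

1.72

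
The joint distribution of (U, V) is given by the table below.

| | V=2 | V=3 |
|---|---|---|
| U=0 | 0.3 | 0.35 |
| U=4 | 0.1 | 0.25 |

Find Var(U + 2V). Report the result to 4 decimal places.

E[U] = 1.4,  E[V] = 2.6,  E[UV] = 3.8
Var(U) = 5.6 − (1.4)² = 3.64;  Var(V) = 7 − (2.6)² = 0.24
cov(U,V) = 3.8 − (1.4)(2.6) = 0.16
Var(U + 2V) = (1)²·3.64 + (2)²·0.24 + 2·(1)·(2)·0.16 = 5.24

5.2400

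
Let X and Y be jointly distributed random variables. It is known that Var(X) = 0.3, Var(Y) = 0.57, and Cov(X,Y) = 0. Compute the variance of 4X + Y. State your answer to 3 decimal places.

Var(4X + Y) = (4)²·Var(X) + (1)²·Var(Y) + 2·(4)·(1)·Cov(X,Y)
= 16·0.3 + 1·0.57 + 8·0 = 5.37

5.370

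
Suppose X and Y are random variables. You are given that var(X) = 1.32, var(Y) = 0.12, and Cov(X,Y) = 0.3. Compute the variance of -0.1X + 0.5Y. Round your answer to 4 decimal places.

0.0132

var(-0.1X + 0.5Y) = (-0.1)²·var(X) + (0.5)²·var(Y) + 2·(-0.1)·(0.5)·Cov(X,Y)
= 0.01·1.32 + 0.25·0.12 + -0.1·0.3 = 0.0132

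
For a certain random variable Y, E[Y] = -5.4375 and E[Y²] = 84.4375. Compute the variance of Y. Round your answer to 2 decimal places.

54.87

var(Y) = 84.4375 − (-5.4375)² = 54.87109375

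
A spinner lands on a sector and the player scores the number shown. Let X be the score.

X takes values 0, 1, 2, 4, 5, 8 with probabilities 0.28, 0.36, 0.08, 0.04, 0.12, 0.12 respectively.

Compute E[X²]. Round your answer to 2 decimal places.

E[X²] = (0)²(0.28) + (1)²(0.36) + (2)²(0.08) + (4)²(0.04) + (5)²(0.12) + (8)²(0.12) = 12

12.00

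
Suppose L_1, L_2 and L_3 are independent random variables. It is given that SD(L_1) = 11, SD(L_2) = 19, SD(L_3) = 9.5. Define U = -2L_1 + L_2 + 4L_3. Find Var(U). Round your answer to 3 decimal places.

Var(L_1) = 121, Var(L_2) = 361, Var(L_3) = 90.25
By independence, Var(U) = (-2)²Var(L_1) + (1)²Var(L_2) + (4)²Var(L_3)
= (-2)²·121 + (1)²·361 + (4)²·90.25 = 2289

2289.000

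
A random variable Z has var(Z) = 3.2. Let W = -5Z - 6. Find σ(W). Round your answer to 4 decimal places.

8.9443

var(-5Z - 6) = (-5)²·3.2 = 80
σ(W) = √80 ≈ 8.9443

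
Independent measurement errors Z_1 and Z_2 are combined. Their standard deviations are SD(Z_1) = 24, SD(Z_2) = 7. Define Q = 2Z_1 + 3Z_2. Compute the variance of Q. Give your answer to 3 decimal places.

V(Z_1) = 576, V(Z_2) = 49
By independence, V(Q) = (2)²V(Z_1) + (3)²V(Z_2)
= (2)²·576 + (3)²·49 = 2745

2745.000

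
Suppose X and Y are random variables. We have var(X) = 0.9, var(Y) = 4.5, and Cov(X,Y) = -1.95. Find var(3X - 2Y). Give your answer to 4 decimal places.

var(3X - 2Y) = (3)²·var(X) + (-2)²·var(Y) + 2·(3)·(-2)·Cov(X,Y)
= 9·0.9 + 4·4.5 + -12·-1.95 = 49.5

49.5000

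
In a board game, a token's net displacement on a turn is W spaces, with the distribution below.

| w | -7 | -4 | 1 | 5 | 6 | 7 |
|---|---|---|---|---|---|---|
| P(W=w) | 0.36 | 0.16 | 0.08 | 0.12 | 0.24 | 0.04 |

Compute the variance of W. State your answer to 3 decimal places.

E[W] = (-7)(0.36) + (-4)(0.16) + (1)(0.08) + (5)(0.12) + (6)(0.24) + (7)(0.04) = -0.76
E[W²] = (-7)²(0.36) + (-4)²(0.16) + (1)²(0.08) + (5)²(0.12) + (6)²(0.24) + (7)²(0.04) = 33.88
Var(W) = E[W²] − (E[W])² = 33.88 − (-0.76)² = 33.3024

33.302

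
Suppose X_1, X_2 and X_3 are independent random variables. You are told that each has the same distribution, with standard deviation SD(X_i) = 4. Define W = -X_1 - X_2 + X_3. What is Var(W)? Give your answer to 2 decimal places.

Var(X_i) = (4)² = 16
By independence, Var(W) = (-1)²Var(X_1) + (-1)²Var(X_2) + (1)²Var(X_3)
= (-1)²·16 + (-1)²·16 + (1)²·16 = 48

48.00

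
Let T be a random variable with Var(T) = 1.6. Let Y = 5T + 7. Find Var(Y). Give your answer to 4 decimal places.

Var(5T + 7) = (5)²·Var(T) = 25·1.6 = 40

40.0000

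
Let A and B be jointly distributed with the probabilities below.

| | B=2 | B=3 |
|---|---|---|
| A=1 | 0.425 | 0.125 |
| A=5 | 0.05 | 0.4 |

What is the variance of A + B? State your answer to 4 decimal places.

E[A] = 2.8,  E[B] = 2.525,  E[AB] = 7.725
var(A) = 11.8 − (2.8)² = 3.96;  var(B) = 6.625 − (2.525)² = 0.249375
Cov(A,B) = 7.725 − (2.8)(2.525) = 0.655
var(A + B) = (1)²·3.96 + (1)²·0.249375 + 2·(1)·(1)·0.655 = 5.519375

5.5194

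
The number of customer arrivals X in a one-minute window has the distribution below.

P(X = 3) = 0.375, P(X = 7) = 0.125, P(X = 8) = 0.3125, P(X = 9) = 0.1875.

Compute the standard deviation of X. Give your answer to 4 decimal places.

E[X] = (3)(0.375) + (7)(0.125) + (8)(0.3125) + (9)(0.1875) = 6.1875
E[X²] = (3)²(0.375) + (7)²(0.125) + (8)²(0.3125) + (9)²(0.1875) = 44.6875
Var(X) = E[X²] − (E[X])² = 44.6875 − (6.1875)² = 6.40234375
SD(X) = √6.40234375 ≈ 2.5303

2.5303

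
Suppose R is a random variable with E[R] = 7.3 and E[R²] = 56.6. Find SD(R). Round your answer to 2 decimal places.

Var(R) = 56.6 − (7.3)² = 3.31
SD(R) = √3.31 ≈ 1.82

1.82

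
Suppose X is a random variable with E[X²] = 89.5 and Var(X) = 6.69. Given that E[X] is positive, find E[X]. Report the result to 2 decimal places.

9.10

(E[X])² = E[X²] − Var(X) = 89.5 − 6.69 = 82.81
E[X] = √82.81 = 9.1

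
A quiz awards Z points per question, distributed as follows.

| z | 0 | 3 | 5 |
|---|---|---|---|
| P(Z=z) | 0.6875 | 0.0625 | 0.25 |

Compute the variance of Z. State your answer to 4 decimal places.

E[Z] = (0)(0.6875) + (3)(0.0625) + (5)(0.25) = 1.4375
E[Z²] = (0)²(0.6875) + (3)²(0.0625) + (5)²(0.25) = 6.8125
Var(Z) = E[Z²] − (E[Z])² = 6.8125 − (1.4375)² = 4.74609375

4.7461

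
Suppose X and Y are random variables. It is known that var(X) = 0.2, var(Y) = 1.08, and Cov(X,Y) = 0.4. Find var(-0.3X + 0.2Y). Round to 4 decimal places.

var(-0.3X + 0.2Y) = (-0.3)²·var(X) + (0.2)²·var(Y) + 2·(-0.3)·(0.2)·Cov(X,Y)
= 0.09·0.2 + 0.04·1.08 + -0.12·0.4 = 0.0132

0.0132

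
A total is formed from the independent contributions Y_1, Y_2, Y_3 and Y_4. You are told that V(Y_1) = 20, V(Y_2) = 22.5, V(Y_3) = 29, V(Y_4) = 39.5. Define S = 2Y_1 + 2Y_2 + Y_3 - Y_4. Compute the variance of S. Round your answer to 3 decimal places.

238.500

By independence, V(S) = (2)²V(Y_1) + (2)²V(Y_2) + (1)²V(Y_3) + (-1)²V(Y_4)
= (2)²·20 + (2)²·22.5 + (1)²·29 + (-1)²·39.5 = 238.5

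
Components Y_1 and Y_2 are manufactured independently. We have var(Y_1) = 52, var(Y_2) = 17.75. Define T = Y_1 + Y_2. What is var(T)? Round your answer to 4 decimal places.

By independence, var(T) = (1)²var(Y_1) + (1)²var(Y_2)
= (1)²·52 + (1)²·17.75 = 69.75

69.7500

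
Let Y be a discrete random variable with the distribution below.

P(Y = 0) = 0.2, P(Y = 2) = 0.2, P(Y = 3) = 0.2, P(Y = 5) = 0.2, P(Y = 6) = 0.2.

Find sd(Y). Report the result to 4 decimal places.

E[Y] = (0)(0.2) + (2)(0.2) + (3)(0.2) + (5)(0.2) + (6)(0.2) = 3.2
E[Y²] = (0)²(0.2) + (2)²(0.2) + (3)²(0.2) + (5)²(0.2) + (6)²(0.2) = 14.8
Var(Y) = E[Y²] − (E[Y])² = 14.8 − (3.2)² = 4.56
sd(Y) = √4.56 ≈ 2.1354

2.1354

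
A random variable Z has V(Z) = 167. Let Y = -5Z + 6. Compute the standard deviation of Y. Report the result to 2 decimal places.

64.61

V(-5Z + 6) = (-5)²·167 = 4175
SD(Y) = √4175 ≈ 64.61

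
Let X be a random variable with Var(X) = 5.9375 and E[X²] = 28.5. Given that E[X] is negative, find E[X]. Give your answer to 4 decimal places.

-4.7500

(E[X])² = E[X²] − Var(X) = 28.5 − 5.9375 = 22.5625
E[X] = −√22.5625 = -4.75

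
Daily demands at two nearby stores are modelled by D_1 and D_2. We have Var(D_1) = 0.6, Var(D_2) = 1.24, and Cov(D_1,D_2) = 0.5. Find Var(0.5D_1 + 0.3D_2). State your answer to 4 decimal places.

0.4116

Var(0.5D_1 + 0.3D_2) = (0.5)²·Var(D_1) + (0.3)²·Var(D_2) + 2·(0.5)·(0.3)·Cov(D_1,D_2)
= 0.25·0.6 + 0.09·1.24 + 0.3·0.5 = 0.4116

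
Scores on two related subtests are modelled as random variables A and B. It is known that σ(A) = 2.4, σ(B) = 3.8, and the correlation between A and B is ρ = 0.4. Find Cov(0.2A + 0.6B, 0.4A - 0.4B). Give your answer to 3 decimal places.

-2.421

Var(A) = (2.4)² = 5.76;  Var(B) = (3.8)² = 14.44
Cov(A,B) = ρ·σ(A)·σ(B) = 0.4·2.4·3.8 = 3.648
Cov(0.2A + 0.6B, 0.4A - 0.4B) = (0.2)(0.4)Var(A) + (0.6)(-0.4)Var(B) + [(0.2)(-0.4) + (0.6)(0.4)]Cov(A,B)
= 0.08·5.76 + -0.24·14.44 + 0.16·3.648 = -2.42112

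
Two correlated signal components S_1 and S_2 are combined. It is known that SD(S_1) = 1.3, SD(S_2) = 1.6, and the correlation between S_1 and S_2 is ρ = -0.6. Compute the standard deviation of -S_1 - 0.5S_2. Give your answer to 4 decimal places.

1.0402

V(S_1) = (1.3)² = 1.69;  V(S_2) = (1.6)² = 2.56
Cov(S_1,S_2) = ρ·SD(S_1)·SD(S_2) = -0.6·1.3·1.6 = -1.248
V(-S_1 - 0.5S_2) = (-1)²·V(S_1) + (-0.5)²·V(S_2) + 2·(-1)·(-0.5)·Cov(S_1,S_2)
= 1·1.69 + 0.25·2.56 + 1·-1.248 = 1.082
SD(-S_1 - 0.5S_2) = √1.082 ≈ 1.0402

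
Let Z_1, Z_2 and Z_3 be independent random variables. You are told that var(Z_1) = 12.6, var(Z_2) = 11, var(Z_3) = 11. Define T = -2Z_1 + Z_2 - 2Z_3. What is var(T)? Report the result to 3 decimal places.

105.400

By independence, var(T) = (-2)²var(Z_1) + (1)²var(Z_2) + (-2)²var(Z_3)
= (-2)²·12.6 + (1)²·11 + (-2)²·11 = 105.4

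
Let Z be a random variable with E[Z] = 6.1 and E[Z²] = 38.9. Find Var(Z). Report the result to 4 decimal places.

1.6900

Var(Z) = 38.9 − (6.1)² = 1.69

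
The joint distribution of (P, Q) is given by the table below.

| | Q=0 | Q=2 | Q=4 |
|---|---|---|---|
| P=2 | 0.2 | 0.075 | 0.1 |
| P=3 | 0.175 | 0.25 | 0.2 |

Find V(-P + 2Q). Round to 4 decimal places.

E[P] = 2.625,  E[Q] = 1.85,  E[PQ] = 5
V(P) = 7.125 − (2.625)² = 0.234375;  V(Q) = 6.1 − (1.85)² = 2.6775
Cov(P,Q) = 5 − (2.625)(1.85) = 0.14375
V(-P + 2Q) = (-1)²·0.234375 + (2)²·2.6775 + 2·(-1)·(2)·0.14375 = 10.369375

10.3694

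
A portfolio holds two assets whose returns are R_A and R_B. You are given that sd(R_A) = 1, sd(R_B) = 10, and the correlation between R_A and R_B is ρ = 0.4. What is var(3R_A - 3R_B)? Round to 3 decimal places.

837.000

var(R_A) = (1)² = 1;  var(R_B) = (10)² = 100
Cov(R_A,R_B) = ρ·sd(R_A)·sd(R_B) = 0.4·1·10 = 4
var(3R_A - 3R_B) = (3)²·var(R_A) + (-3)²·var(R_B) + 2·(3)·(-3)·Cov(R_A,R_B)
= 9·1 + 9·100 + -18·4 = 837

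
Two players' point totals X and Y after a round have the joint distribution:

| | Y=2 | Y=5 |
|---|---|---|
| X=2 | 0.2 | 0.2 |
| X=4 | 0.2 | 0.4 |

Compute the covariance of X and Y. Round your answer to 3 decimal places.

E[X] = 3.2,  E[Y] = 3.8
E[XY] = 12.4
Cov(X,Y) = E[XY] − E[X]E[Y] = 12.4 − (3.2)(3.8) = 0.24

0.240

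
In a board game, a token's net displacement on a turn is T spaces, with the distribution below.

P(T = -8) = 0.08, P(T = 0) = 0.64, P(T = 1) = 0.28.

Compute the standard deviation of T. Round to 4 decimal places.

2.2957

E[T] = (-8)(0.08) + (0)(0.64) + (1)(0.28) = -0.36
E[T²] = (-8)²(0.08) + (0)²(0.64) + (1)²(0.28) = 5.4
var(T) = E[T²] − (E[T])² = 5.4 − (-0.36)² = 5.2704
sd(T) = √5.2704 ≈ 2.2957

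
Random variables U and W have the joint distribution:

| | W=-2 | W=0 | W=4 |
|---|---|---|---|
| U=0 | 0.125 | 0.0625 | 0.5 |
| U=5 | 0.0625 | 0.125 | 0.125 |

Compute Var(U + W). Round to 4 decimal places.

E[U] = 1.5625,  E[W] = 2.125,  E[UW] = 1.875
Var(U) = 7.8125 − (1.5625)² = 5.37109375;  Var(W) = 10.75 − (2.125)² = 6.234375
Cov(U,W) = 1.875 − (1.5625)(2.125) = -1.4453125
Var(U + W) = (1)²·5.37109375 + (1)²·6.234375 + 2·(1)·(1)·-1.4453125 = 8.71484375

8.7148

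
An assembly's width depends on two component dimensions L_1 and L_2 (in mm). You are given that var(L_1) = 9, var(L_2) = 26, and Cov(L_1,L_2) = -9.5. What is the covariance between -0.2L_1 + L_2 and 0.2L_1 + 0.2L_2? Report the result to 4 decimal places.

Cov(-0.2L_1 + L_2, 0.2L_1 + 0.2L_2) = (-0.2)(0.2)var(L_1) + (1)(0.2)var(L_2) + [(-0.2)(0.2) + (1)(0.2)]Cov(L_1,L_2)
= -0.04·9 + 0.2·26 + 0.16·-9.5 = 3.32

3.3200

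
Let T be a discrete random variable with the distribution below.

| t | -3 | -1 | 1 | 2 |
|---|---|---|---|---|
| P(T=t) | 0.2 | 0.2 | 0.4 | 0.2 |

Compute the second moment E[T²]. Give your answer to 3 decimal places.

E[T²] = (-3)²(0.2) + (-1)²(0.2) + (1)²(0.4) + (2)²(0.2) = 3.2

3.200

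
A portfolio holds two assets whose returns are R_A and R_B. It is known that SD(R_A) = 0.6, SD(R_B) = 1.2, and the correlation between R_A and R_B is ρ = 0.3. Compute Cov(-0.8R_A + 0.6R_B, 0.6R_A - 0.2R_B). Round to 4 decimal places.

-0.2333

V(R_A) = (0.6)² = 0.36;  V(R_B) = (1.2)² = 1.44
Cov(R_A,R_B) = ρ·SD(R_A)·SD(R_B) = 0.3·0.6·1.2 = 0.216
Cov(-0.8R_A + 0.6R_B, 0.6R_A - 0.2R_B) = (-0.8)(0.6)V(R_A) + (0.6)(-0.2)V(R_B) + [(-0.8)(-0.2) + (0.6)(0.6)]Cov(R_A,R_B)
= -0.48·0.36 + -0.12·1.44 + 0.52·0.216 = -0.23328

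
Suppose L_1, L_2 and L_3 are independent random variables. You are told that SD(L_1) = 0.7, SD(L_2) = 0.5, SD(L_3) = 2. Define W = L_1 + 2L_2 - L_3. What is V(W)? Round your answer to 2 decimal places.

5.49

V(L_1) = 0.49, V(L_2) = 0.25, V(L_3) = 4
By independence, V(W) = (1)²V(L_1) + (2)²V(L_2) + (-1)²V(L_3)
= (1)²·0.49 + (2)²·0.25 + (-1)²·4 = 5.49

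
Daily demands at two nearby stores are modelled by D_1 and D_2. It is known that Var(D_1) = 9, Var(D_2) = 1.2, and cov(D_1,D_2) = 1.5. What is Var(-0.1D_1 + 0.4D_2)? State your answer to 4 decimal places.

0.1620

Var(-0.1D_1 + 0.4D_2) = (-0.1)²·Var(D_1) + (0.4)²·Var(D_2) + 2·(-0.1)·(0.4)·cov(D_1,D_2)
= 0.01·9 + 0.16·1.2 + -0.08·1.5 = 0.162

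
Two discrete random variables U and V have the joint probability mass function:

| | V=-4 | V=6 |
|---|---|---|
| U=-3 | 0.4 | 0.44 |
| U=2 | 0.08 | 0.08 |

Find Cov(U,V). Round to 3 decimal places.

E[U] = -2.2,  E[V] = 1.2
E[UV] = -2.8
Cov(U,V) = E[UV] − E[U]E[V] = -2.8 − (-2.2)(1.2) = -0.16

-0.160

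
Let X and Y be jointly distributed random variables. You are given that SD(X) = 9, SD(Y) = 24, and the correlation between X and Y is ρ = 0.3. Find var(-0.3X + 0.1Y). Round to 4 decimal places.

9.1620

var(X) = (9)² = 81;  var(Y) = (24)² = 576
cov(X,Y) = ρ·SD(X)·SD(Y) = 0.3·9·24 = 64.8
var(-0.3X + 0.1Y) = (-0.3)²·var(X) + (0.1)²·var(Y) + 2·(-0.3)·(0.1)·cov(X,Y)
= 0.09·81 + 0.01·576 + -0.06·64.8 = 9.162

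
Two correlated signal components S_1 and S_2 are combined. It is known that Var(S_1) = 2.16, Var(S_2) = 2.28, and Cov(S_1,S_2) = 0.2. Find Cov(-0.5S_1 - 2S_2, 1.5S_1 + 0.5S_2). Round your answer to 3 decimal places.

-4.550

Cov(-0.5S_1 - 2S_2, 1.5S_1 + 0.5S_2) = (-0.5)(1.5)Var(S_1) + (-2)(0.5)Var(S_2) + [(-0.5)(0.5) + (-2)(1.5)]Cov(S_1,S_2)
= -0.75·2.16 + -1·2.28 + -3.25·0.2 = -4.55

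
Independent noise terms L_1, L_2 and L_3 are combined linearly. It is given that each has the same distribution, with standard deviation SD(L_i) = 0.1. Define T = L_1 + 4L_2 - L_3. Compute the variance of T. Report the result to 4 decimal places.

0.1800

Var(L_i) = (0.1)² = 0.01
By independence, Var(T) = (1)²Var(L_1) + (4)²Var(L_2) + (-1)²Var(L_3)
= (1)²·0.01 + (4)²·0.01 + (-1)²·0.01 = 0.18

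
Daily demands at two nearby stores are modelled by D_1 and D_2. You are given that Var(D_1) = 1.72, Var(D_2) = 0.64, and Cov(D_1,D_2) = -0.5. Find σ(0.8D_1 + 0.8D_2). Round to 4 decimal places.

Var(0.8D_1 + 0.8D_2) = (0.8)²·Var(D_1) + (0.8)²·Var(D_2) + 2·(0.8)·(0.8)·Cov(D_1,D_2)
= 0.64·1.72 + 0.64·0.64 + 1.28·-0.5 = 0.8704
σ(0.8D_1 + 0.8D_2) = √0.8704 ≈ 0.9330

0.9330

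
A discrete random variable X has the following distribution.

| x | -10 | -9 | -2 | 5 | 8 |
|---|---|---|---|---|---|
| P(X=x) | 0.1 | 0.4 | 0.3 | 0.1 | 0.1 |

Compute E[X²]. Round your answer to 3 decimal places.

E[X²] = (-10)²(0.1) + (-9)²(0.4) + (-2)²(0.3) + (5)²(0.1) + (8)²(0.1) = 52.5

52.500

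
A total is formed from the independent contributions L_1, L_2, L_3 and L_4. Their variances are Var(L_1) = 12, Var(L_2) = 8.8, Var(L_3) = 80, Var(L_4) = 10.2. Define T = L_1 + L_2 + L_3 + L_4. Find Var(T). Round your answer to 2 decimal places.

By independence, Var(T) = (1)²Var(L_1) + (1)²Var(L_2) + (1)²Var(L_3) + (1)²Var(L_4)
= (1)²·12 + (1)²·8.8 + (1)²·80 + (1)²·10.2 = 111

111.00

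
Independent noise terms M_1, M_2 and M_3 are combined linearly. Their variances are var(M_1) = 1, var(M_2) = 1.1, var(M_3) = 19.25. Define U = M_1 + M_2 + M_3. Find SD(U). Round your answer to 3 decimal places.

4.621

By independence, var(U) = (1)²var(M_1) + (1)²var(M_2) + (1)²var(M_3)
= (1)²·1 + (1)²·1.1 + (1)²·19.25 = 21.35
SD(U) = √21.35 ≈ 4.621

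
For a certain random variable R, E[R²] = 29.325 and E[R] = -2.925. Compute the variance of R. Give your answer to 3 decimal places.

20.769

var(R) = 29.325 − (-2.925)² = 20.769375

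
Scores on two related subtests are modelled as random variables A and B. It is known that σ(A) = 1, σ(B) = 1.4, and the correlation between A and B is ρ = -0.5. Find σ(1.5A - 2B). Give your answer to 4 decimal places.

V(A) = (1)² = 1;  V(B) = (1.4)² = 1.96
cov(A,B) = ρ·σ(A)·σ(B) = -0.5·1·1.4 = -0.7
V(1.5A - 2B) = (1.5)²·V(A) + (-2)²·V(B) + 2·(1.5)·(-2)·cov(A,B)
= 2.25·1 + 4·1.96 + -6·-0.7 = 14.29
σ(1.5A - 2B) = √14.29 ≈ 3.7802

3.7802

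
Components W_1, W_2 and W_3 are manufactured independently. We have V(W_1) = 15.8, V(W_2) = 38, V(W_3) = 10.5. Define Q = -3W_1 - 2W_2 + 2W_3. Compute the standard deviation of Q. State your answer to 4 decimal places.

18.3358

By independence, V(Q) = (-3)²V(W_1) + (-2)²V(W_2) + (2)²V(W_3)
= (-3)²·15.8 + (-2)²·38 + (2)²·10.5 = 336.2
SD(Q) = √336.2 ≈ 18.3358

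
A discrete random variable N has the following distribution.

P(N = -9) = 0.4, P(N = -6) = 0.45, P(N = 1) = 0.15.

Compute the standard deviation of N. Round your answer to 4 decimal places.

3.3057

E[N] = (-9)(0.4) + (-6)(0.45) + (1)(0.15) = -6.15
E[N²] = (-9)²(0.4) + (-6)²(0.45) + (1)²(0.15) = 48.75
Var(N) = E[N²] − (E[N])² = 48.75 − (-6.15)² = 10.9275
sd(N) = √10.9275 ≈ 3.3057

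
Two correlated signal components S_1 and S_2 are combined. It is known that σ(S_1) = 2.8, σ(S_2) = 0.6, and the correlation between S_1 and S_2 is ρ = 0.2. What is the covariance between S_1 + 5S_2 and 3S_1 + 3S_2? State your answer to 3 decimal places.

Var(S_1) = (2.8)² = 7.84;  Var(S_2) = (0.6)² = 0.36
cov(S_1,S_2) = ρ·σ(S_1)·σ(S_2) = 0.2·2.8·0.6 = 0.336
cov(S_1 + 5S_2, 3S_1 + 3S_2) = (1)(3)Var(S_1) + (5)(3)Var(S_2) + [(1)(3) + (5)(3)]cov(S_1,S_2)
= 3·7.84 + 15·0.36 + 18·0.336 = 34.968

34.968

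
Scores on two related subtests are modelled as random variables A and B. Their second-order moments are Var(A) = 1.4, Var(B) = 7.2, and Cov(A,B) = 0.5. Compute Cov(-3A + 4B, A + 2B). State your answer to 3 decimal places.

52.400

Cov(-3A + 4B, A + 2B) = (-3)(1)Var(A) + (4)(2)Var(B) + [(-3)(2) + (4)(1)]Cov(A,B)
= -3·1.4 + 8·7.2 + -2·0.5 = 52.4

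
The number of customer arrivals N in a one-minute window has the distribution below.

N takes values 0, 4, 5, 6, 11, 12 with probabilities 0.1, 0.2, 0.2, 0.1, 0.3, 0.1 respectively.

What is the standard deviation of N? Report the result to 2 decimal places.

3.86

E[N] = (0)(0.1) + (4)(0.2) + (5)(0.2) + (6)(0.1) + (11)(0.3) + (12)(0.1) = 6.9
E[N²] = (0)²(0.1) + (4)²(0.2) + (5)²(0.2) + (6)²(0.1) + (11)²(0.3) + (12)²(0.1) = 62.5
Var(N) = E[N²] − (E[N])² = 62.5 − (6.9)² = 14.89
SD(N) = √14.89 ≈ 3.86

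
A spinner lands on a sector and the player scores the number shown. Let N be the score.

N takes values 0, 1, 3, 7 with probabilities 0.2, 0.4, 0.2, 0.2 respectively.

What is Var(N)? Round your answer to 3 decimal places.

E[N] = (0)(0.2) + (1)(0.4) + (3)(0.2) + (7)(0.2) = 2.4
E[N²] = (0)²(0.2) + (1)²(0.4) + (3)²(0.2) + (7)²(0.2) = 12
Var(N) = E[N²] − (E[N])² = 12 − (2.4)² = 6.24

6.240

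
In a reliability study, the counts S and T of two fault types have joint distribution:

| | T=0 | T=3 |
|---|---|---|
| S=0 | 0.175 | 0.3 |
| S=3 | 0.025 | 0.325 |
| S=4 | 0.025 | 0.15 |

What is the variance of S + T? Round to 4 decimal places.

5.7694

E[S] = 1.75,  E[T] = 2.325,  E[ST] = 4.725
var(S) = 5.95 − (1.75)² = 2.8875;  var(T) = 6.975 − (2.325)² = 1.569375
Cov(S,T) = 4.725 − (1.75)(2.325) = 0.65625
var(S + T) = (1)²·2.8875 + (1)²·1.569375 + 2·(1)·(1)·0.65625 = 5.769375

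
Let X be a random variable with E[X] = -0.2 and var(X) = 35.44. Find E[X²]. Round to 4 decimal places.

E[X²] = var(X) + (E[X])² = 35.44 + (-0.2)² = 35.48

35.4800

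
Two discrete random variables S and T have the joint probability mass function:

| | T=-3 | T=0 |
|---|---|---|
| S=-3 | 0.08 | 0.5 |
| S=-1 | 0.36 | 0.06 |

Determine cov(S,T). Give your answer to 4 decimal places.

E[S] = -2.16,  E[T] = -1.32
E[ST] = 1.8
cov(S,T) = E[ST] − E[S]E[T] = 1.8 − (-2.16)(-1.32) = -1.0512

-1.0512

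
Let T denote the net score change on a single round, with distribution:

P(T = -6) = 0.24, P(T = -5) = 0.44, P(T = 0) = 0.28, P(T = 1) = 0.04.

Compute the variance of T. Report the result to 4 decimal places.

E[T] = (-6)(0.24) + (-5)(0.44) + (0)(0.28) + (1)(0.04) = -3.6
E[T²] = (-6)²(0.24) + (-5)²(0.44) + (0)²(0.28) + (1)²(0.04) = 19.68
V(T) = E[T²] − (E[T])² = 19.68 − (-3.6)² = 6.72

6.7200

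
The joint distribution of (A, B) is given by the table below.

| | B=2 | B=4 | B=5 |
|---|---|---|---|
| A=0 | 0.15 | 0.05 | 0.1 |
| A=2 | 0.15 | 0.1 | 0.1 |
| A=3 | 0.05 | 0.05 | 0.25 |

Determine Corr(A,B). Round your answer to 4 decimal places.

E[A] = 1.75,  E[B] = 3.75
E[AB] = 7.05
Cov(A,B) = E[AB] − E[A]E[B] = 7.05 − (1.75)(3.75) = 0.4875
V(A) = 1.4875,  V(B) = 1.7875
ρ = 0.4875 / √(1.4875·1.7875) ≈ 0.2990

0.2990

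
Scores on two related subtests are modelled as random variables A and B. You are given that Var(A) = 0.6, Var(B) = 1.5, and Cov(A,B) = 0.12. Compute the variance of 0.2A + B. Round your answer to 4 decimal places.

1.5720

Var(0.2A + B) = (0.2)²·Var(A) + (1)²·Var(B) + 2·(0.2)·(1)·Cov(A,B)
= 0.04·0.6 + 1·1.5 + 0.4·0.12 = 1.572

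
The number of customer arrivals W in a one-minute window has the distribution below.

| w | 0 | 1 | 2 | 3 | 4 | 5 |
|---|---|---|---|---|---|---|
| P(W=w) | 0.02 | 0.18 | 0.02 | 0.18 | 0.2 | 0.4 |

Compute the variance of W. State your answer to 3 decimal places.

E[W] = (0)(0.02) + (1)(0.18) + (2)(0.02) + (3)(0.18) + (4)(0.2) + (5)(0.4) = 3.56
E[W²] = (0)²(0.02) + (1)²(0.18) + (2)²(0.02) + (3)²(0.18) + (4)²(0.2) + (5)²(0.4) = 15.08
Var(W) = E[W²] − (E[W])² = 15.08 − (3.56)² = 2.4064

2.406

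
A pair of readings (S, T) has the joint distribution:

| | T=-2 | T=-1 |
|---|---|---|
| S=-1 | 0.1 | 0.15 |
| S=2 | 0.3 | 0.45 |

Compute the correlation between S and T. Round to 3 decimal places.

0.000

E[S] = 1.25,  E[T] = -1.4
E[ST] = -1.75
Cov(S,T) = E[ST] − E[S]E[T] = -1.75 − (1.25)(-1.4) = 0
V(S) = 1.6875,  V(T) = 0.24
ρ = 0 / √(1.6875·0.24) ≈ 0.000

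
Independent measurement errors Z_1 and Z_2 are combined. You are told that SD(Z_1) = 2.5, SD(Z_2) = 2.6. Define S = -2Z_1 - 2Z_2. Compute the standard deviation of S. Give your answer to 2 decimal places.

var(Z_1) = 6.25, var(Z_2) = 6.76
By independence, var(S) = (-2)²var(Z_1) + (-2)²var(Z_2)
= (-2)²·6.25 + (-2)²·6.76 = 52.04
SD(S) = √52.04 ≈ 7.21

7.21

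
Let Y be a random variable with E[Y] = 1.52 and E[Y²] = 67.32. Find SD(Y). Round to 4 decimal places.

Var(Y) = 67.32 − (1.52)² = 65.0096
SD(Y) = √65.0096 ≈ 8.0629

8.0629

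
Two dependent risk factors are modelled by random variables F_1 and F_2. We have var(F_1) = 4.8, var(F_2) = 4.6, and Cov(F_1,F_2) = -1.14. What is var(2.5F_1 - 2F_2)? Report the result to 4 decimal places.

var(2.5F_1 - 2F_2) = (2.5)²·var(F_1) + (-2)²·var(F_2) + 2·(2.5)·(-2)·Cov(F_1,F_2)
= 6.25·4.8 + 4·4.6 + -10·-1.14 = 59.8

59.8000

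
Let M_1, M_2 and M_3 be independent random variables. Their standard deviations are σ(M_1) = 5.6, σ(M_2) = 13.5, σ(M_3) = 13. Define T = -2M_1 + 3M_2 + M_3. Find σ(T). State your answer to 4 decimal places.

Var(M_1) = 31.36, Var(M_2) = 182.25, Var(M_3) = 169
By independence, Var(T) = (-2)²Var(M_1) + (3)²Var(M_2) + (1)²Var(M_3)
= (-2)²·31.36 + (3)²·182.25 + (1)²·169 = 1934.69
σ(T) = √1934.69 ≈ 43.9851

43.9851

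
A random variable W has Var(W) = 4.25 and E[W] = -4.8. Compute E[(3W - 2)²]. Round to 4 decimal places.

E[3W - 2] = 3·-4.8 − 2 = -16.4
Var(3W - 2) = (3)²·4.25 = 38.25
E[(3W - 2)²] = Var((3W - 2)) + (E[(3W - 2)])² = 38.25 + (-16.4)² = 307.21

307.2100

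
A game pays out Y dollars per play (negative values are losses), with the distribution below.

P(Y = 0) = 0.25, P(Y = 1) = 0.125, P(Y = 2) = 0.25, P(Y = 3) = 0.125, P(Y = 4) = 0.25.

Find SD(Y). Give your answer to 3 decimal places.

1.500

E[Y] = (0)(0.25) + (1)(0.125) + (2)(0.25) + (3)(0.125) + (4)(0.25) = 2
E[Y²] = (0)²(0.25) + (1)²(0.125) + (2)²(0.25) + (3)²(0.125) + (4)²(0.25) = 6.25
V(Y) = E[Y²] − (E[Y])² = 6.25 − (2)² = 2.25
SD(Y) = √2.25 ≈ 1.500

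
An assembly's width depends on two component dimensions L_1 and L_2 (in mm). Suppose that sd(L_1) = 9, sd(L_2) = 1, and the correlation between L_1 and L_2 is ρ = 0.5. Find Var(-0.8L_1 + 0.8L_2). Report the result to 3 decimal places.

46.720

Var(L_1) = (9)² = 81;  Var(L_2) = (1)² = 1
Cov(L_1,L_2) = ρ·sd(L_1)·sd(L_2) = 0.5·9·1 = 4.5
Var(-0.8L_1 + 0.8L_2) = (-0.8)²·Var(L_1) + (0.8)²·Var(L_2) + 2·(-0.8)·(0.8)·Cov(L_1,L_2)
= 0.64·81 + 0.64·1 + -1.28·4.5 = 46.72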